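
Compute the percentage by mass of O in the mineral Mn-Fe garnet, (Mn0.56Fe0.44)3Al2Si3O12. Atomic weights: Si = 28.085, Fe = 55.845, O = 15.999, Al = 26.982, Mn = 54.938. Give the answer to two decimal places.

M((Mn0.56Fe0.44)3Al2Si3O12) = 496.218 g/mol.
O contributes 12 × 15.999 = 191.988 g per mole.
191.988/496.218 = 0.3869 → 38.69%.

38.69 mass %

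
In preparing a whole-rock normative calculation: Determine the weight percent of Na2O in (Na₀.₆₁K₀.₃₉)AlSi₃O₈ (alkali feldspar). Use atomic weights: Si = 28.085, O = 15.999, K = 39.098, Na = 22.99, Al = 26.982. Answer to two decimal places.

7.04 wt%

M((Na₀.₆₁K₀.₃₉)AlSi₃O₈) = 268.501 g/mol; M(Na2O) = 61.979 g/mol.
Moles Na2O per formula unit = 0.61 Na ÷ 2 = 0.3050.
Na2O fraction = (0.3050 × 61.979) / 268.501 = 18.904/268.501 = 0.0704.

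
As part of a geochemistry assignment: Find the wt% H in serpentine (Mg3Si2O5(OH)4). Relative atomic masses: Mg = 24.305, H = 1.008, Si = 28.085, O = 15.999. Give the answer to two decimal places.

Formula mass = 3*24.305 + 2*28.085 + 9*15.999 + 4*1.008 = 277.108 g/mol, of which 4.032 g is H.
So H makes up 4.032/277.108 = 0.0146 of the mass, i.e. 1.46%.

1.46 mass %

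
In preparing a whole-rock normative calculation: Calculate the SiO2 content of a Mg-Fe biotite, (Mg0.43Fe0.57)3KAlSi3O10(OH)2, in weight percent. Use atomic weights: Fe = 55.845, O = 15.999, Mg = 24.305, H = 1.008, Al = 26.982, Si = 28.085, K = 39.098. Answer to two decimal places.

38.25 wt%

Formula mass = 471.187 g/mol.
3 Si → 3.0000 mol SiO2 per formula unit; M(SiO2) = 60.083, so SiO2 mass = 180.249 g.
180.249/471.187 × 100 = 38.25 wt%.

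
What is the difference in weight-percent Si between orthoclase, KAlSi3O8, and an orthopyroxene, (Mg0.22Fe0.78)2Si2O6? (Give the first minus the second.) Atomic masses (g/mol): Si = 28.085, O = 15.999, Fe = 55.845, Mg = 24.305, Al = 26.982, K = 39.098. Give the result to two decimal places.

Si in KAlSi3O8: molar mass 278.327 g/mol; 3×28.085 = 84.255 g → 30.27 wt%.
Si in (Mg0.22Fe0.78)2Si2O6: molar mass 249.976 g/mol; 2×28.085 = 56.170 g → 22.47 wt%.
Difference = 30.27 − 22.47 = 7.80 percentage points.

7.80 percentage points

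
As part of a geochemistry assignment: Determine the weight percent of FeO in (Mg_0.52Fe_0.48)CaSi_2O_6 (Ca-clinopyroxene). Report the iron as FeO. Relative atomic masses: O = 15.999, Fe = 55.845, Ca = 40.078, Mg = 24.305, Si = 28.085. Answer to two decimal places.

Formula mass = 231.686 g/mol.
0.48 Fe → 0.4800 mol FeO per formula unit; M(FeO) = 71.844, so FeO mass = 34.485 g.
34.485/231.686 × 100 = 14.88 wt%.

14.88 wt%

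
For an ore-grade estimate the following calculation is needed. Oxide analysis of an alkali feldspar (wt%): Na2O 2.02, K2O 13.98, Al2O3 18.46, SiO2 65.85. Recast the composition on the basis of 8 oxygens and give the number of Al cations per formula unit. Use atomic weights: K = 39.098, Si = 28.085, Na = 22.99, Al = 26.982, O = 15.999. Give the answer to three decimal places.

0.993 Al apfu

Na2O: 2.02/61.979 = 0.03259 mol → 0.06518 mol Na, 0.03259 mol O.
K2O: 13.98/94.195 = 0.14842 mol → 0.29684 mol K, 0.14842 mol O.
Al2O3: 18.46/101.961 = 0.18105 mol → 0.36210 mol Al, 0.54315 mol O.
SiO2: 65.85/60.083 = 1.09598 mol → 1.09598 mol Si, 2.19196 mol O.
Total oxygen = 2.91612 mol. Normalization factor = 8/2.91612 = 2.74337.
Al per 8 O = 0.36210 × 2.74337 = 0.993.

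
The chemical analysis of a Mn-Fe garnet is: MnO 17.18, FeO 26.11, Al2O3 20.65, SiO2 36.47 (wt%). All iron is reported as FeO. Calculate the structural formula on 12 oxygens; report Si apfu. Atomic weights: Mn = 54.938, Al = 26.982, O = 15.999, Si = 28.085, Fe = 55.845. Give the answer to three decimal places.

3.001 Si apfu

MnO: 17.18/70.937 = 0.24219 mol → 0.24219 mol Mn, 0.24219 mol O.
FeO: 26.11/71.844 = 0.36343 mol → 0.36343 mol Fe, 0.36343 mol O.
Al2O3: 20.65/101.961 = 0.20253 mol → 0.40506 mol Al, 0.60759 mol O.
SiO2: 36.47/60.083 = 0.60699 mol → 0.60699 mol Si, 1.21398 mol O.
Total oxygen = 2.42719 mol. Normalization factor = 12/2.42719 = 4.94399.
Si per 12 O = 0.60699 × 4.94399 = 3.001.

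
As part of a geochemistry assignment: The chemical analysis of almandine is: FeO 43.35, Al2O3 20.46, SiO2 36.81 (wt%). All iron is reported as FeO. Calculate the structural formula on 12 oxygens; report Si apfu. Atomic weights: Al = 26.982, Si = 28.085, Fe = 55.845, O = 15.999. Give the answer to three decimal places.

FeO (M=71.844): mol = 0.60339; Fe = 0.60339, O = 0.60339.
Al2O3 (M=101.961): mol = 0.20066; Al = 0.40132, O = 0.60198.
SiO2 (M=60.083): mol = 0.61265; Si = 0.61265, O = 1.22530.
ΣO = 2.43067; factor = 12/ΣO = 4.93691.
Si apfu = 0.61265 × 4.93691 = 3.025.

3.025 Si apfu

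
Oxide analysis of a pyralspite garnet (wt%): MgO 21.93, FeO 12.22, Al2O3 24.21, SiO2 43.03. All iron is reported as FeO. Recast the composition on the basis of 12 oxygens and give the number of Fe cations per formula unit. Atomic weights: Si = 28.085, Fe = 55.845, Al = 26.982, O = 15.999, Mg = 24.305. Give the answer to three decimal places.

0.714 Fe apfu

MgO: 21.93/40.304 = 0.54411 mol → 0.54411 mol Mg, 0.54411 mol O.
FeO: 12.22/71.844 = 0.17009 mol → 0.17009 mol Fe, 0.17009 mol O.
Al2O3: 24.21/101.961 = 0.23744 mol → 0.47488 mol Al, 0.71232 mol O.
SiO2: 43.03/60.083 = 0.71618 mol → 0.71618 mol Si, 1.43236 mol O.
Total oxygen = 2.85888 mol. Normalization factor = 12/2.85888 = 4.19745.
Fe per 12 O = 0.17009 × 4.19745 = 0.714.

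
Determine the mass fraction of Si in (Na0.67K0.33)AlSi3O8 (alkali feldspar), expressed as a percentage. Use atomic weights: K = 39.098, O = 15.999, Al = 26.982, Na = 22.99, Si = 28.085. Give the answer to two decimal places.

M((Na0.67K0.33)AlSi3O8) = 267.535 g/mol.
Si contributes 3 × 28.085 = 84.255 g per mole.
84.255/267.535 = 0.3149 → 31.49%.

31.49 wt%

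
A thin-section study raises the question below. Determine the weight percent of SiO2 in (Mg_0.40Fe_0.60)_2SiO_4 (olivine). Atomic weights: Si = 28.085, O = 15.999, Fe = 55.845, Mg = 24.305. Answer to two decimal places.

33.65 wt%

Formula mass = 178.539 g/mol.
1 Si → 1.0000 mol SiO2 per formula unit; M(SiO2) = 60.083, so SiO2 mass = 60.083 g.
60.083/178.539 × 100 = 33.65 wt%.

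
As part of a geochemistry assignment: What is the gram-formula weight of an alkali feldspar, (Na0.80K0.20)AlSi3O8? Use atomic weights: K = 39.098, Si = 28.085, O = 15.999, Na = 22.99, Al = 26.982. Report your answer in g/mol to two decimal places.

265.44 g/mol

M = 0.80*22.99 + 0.20*39.098 + 1*26.982 + 3*28.085 + 8*15.999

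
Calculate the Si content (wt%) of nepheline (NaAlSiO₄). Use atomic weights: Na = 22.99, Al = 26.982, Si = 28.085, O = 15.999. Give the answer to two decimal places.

19.77 wt%

Formula mass = 1×22.99 + 1×26.982 + 1×28.085 + 4×15.999 = 142.053 g/mol, of which 28.085 g is Si.
So Si makes up 28.085/142.053 = 0.1977 of the mass, i.e. 19.77%.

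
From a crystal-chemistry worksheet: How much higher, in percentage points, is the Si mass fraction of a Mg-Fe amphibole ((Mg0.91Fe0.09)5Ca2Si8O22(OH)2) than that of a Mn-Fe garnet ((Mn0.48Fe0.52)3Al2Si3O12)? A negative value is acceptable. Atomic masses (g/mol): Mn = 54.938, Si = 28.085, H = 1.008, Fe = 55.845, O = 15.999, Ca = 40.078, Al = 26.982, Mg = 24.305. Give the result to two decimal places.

10.21 percentage points

Si in (Mg0.91Fe0.09)5Ca2Si8O22(OH)2: molar mass 826.546 g/mol; 8×28.085 = 224.680 g → 27.18 wt%.
Si in (Mn0.48Fe0.52)3Al2Si3O12: molar mass 496.436 g/mol; 3×28.085 = 84.255 g → 16.97 wt%.
Difference = 27.18 − 16.97 = 10.21 percentage points.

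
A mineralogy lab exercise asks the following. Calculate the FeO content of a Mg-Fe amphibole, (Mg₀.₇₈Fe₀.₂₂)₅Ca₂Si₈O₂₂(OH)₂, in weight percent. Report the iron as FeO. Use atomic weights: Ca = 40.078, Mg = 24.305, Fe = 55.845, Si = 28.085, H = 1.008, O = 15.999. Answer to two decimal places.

M((Mg₀.₇₈Fe₀.₂₂)₅Ca₂Si₈O₂₂(OH)₂) = 847.047 g/mol; M(FeO) = 71.844 g/mol.
Moles FeO per formula unit = 1.10 Fe ÷ 1 = 1.1000.
FeO fraction = (1.1000 × 71.844) / 847.047 = 79.028/847.047 = 0.0933.

9.33 wt%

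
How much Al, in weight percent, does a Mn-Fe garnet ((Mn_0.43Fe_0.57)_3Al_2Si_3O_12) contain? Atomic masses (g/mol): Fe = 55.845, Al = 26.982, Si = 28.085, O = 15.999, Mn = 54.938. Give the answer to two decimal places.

10.87 weight percent

M((Mn_0.43Fe_0.57)_3Al_2Si_3O_12) = 496.572 g/mol.
Al contributes 2 × 26.982 = 53.964 g per mole.
53.964/496.572 = 0.1087 → 10.87%.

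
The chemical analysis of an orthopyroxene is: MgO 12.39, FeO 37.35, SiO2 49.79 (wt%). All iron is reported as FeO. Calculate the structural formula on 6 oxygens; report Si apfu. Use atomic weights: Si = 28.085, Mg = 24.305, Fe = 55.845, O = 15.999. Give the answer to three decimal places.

2.001 Si apfu

MgO (M=40.304): mol = 0.30741; Mg = 0.30741, O = 0.30741.
FeO (M=71.844): mol = 0.51988; Fe = 0.51988, O = 0.51988.
SiO2 (M=60.083): mol = 0.82869; Si = 0.82869, O = 1.65738.
ΣO = 2.48467; factor = 6/ΣO = 2.41481.
Si apfu = 0.82869 × 2.41481 = 2.001.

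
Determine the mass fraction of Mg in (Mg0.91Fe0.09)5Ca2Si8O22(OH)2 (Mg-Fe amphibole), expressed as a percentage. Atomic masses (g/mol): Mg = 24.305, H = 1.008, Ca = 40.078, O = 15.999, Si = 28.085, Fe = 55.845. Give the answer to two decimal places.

Molar mass of (Mg0.91Fe0.09)5Ca2Si8O22(OH)2: 4.55×24.305 + 0.45×55.845 + 2×40.078 + 8×28.085 + 24×15.999 + 2×1.008 = 826.546 g/mol.
Mass of Mg per formula unit: 4.55 × 24.305 = 110.588 g.
Weight fraction Mg = 110.588 / 826.546 = 0.1338.

13.38 wt%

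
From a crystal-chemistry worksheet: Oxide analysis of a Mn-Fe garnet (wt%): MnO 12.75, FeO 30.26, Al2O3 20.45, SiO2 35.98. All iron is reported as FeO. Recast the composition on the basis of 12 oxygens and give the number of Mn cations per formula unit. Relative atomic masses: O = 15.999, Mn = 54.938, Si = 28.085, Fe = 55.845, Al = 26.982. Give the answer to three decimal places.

0.899 Mn apfu

MnO (M=70.937): mol = 0.17974; Mn = 0.17974, O = 0.17974.
FeO (M=71.844): mol = 0.42119; Fe = 0.42119, O = 0.42119.
Al2O3 (M=101.961): mol = 0.20057; Al = 0.40114, O = 0.60171.
SiO2 (M=60.083): mol = 0.59884; Si = 0.59884, O = 1.19768.
ΣO = 2.40032; factor = 12/ΣO = 4.99933.
Mn apfu = 0.17974 × 4.99933 = 0.899.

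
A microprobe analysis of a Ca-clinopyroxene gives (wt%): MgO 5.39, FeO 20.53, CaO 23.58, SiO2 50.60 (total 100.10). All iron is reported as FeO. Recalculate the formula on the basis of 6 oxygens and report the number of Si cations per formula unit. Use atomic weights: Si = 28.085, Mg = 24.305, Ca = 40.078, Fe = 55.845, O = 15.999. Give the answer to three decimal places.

2.002 Si apfu

MgO: 5.39/40.304 = 0.13373 mol → 0.13373 mol Mg, 0.13373 mol O.
FeO: 20.53/71.844 = 0.28576 mol → 0.28576 mol Fe, 0.28576 mol O.
CaO: 23.58/56.077 = 0.42049 mol → 0.42049 mol Ca, 0.42049 mol O.
SiO2: 50.60/60.083 = 0.84217 mol → 0.84217 mol Si, 1.68434 mol O.
Total oxygen = 2.52432 mol. Normalization factor = 6/2.52432 = 2.37688.
Si per 6 O = 0.84217 × 2.37688 = 2.002.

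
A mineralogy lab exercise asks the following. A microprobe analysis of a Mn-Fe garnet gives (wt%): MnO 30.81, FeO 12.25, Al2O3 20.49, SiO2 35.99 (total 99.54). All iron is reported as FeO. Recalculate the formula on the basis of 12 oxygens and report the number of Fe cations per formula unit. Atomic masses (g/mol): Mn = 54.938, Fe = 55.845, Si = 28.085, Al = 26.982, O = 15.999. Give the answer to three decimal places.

30.81 wt% MnO ÷ 70.937 g/mol = 0.43433 mol, giving 0.43433 Mn and 0.43433 O.
12.25 wt% FeO ÷ 71.844 g/mol = 0.17051 mol, giving 0.17051 Fe and 0.17051 O.
20.49 wt% Al2O3 ÷ 101.961 g/mol = 0.20096 mol, giving 0.40192 Al and 0.60288 O.
35.99 wt% SiO2 ÷ 60.083 g/mol = 0.59900 mol, giving 0.59900 Si and 1.19800 O.
Oxygen sums to 2.40572; scaling by 12/2.40572 = 4.98811 puts the formula on 12 O.
Fe: 0.17051 × 4.98811 = 0.851 atoms per formula unit.

0.851 Fe apfu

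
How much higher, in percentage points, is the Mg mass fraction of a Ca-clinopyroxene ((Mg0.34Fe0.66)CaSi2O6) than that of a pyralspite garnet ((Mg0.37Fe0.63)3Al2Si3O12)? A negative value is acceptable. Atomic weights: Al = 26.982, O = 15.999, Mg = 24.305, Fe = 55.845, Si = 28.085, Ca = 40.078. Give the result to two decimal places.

-2.35 percentage points

M((Mg0.34Fe0.66)CaSi2O6) = 237.363 g/mol, so wt% Mg = 8.264/237.363 × 100 = 3.48%.
M((Mg0.37Fe0.63)3Al2Si3O12) = 462.733 g/mol, so wt% Mg = 26.979/462.733 × 100 = 5.83%.
3.48 − 5.83 = -2.35 pp.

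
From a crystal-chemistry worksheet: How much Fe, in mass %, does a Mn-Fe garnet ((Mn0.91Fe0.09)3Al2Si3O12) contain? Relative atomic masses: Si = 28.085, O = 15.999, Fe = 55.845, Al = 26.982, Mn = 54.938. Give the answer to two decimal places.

3.04 mass %

Molar mass of (Mn0.91Fe0.09)3Al2Si3O12: 2.73×54.938 + 0.27×55.845 + 2×26.982 + 3×28.085 + 12×15.999 = 495.266 g/mol.
Mass of Fe per formula unit: 0.27 × 55.845 = 15.078 g.
Weight fraction Fe = 15.078 / 495.266 = 0.0304.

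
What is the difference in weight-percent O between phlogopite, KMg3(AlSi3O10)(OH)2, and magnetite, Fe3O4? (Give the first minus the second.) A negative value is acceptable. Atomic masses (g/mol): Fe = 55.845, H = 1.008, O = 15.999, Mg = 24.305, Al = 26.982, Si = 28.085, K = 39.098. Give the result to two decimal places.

First mineral: 191.988 g O in 417.254 g formula = 46.01 wt% O.
Second mineral: 63.996 g O in 231.531 g formula = 27.64 wt% O.
46.01% − 27.64% gives a difference of 18.37 percentage points.

18.37 percentage points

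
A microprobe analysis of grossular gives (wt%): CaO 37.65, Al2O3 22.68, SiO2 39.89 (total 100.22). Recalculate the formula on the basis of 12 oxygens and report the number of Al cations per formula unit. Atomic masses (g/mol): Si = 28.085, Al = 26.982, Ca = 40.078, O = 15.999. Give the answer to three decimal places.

2.002 Al apfu

CaO: 37.65/56.077 = 0.67140 mol → 0.67140 mol Ca, 0.67140 mol O.
Al2O3: 22.68/101.961 = 0.22244 mol → 0.44488 mol Al, 0.66732 mol O.
SiO2: 39.89/60.083 = 0.66391 mol → 0.66391 mol Si, 1.32782 mol O.
Total oxygen = 2.66654 mol. Normalization factor = 12/2.66654 = 4.50021.
Al per 12 O = 0.44488 × 4.50021 = 2.002.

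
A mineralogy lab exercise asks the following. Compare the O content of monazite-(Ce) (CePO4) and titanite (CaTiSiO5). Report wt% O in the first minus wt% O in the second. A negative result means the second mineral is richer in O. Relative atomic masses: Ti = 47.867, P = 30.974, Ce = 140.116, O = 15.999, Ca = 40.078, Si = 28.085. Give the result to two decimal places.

M(CePO4) = 235.086 g/mol, so wt% O = 63.996/235.086 × 100 = 27.22%.
M(CaTiSiO5) = 196.025 g/mol, so wt% O = 79.995/196.025 × 100 = 40.81%.
27.22 − 40.81 = -13.59 pp.

-13.59 percentage points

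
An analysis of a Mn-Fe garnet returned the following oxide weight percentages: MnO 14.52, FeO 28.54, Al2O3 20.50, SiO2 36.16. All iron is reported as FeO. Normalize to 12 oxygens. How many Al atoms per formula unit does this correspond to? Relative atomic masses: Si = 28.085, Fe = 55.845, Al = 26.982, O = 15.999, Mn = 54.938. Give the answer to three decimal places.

MnO (M=70.937): mol = 0.20469; Mn = 0.20469, O = 0.20469.
FeO (M=71.844): mol = 0.39725; Fe = 0.39725, O = 0.39725.
Al2O3 (M=101.961): mol = 0.20106; Al = 0.40212, O = 0.60318.
SiO2 (M=60.083): mol = 0.60183; Si = 0.60183, O = 1.20366.
ΣO = 2.40878; factor = 12/ΣO = 4.98178.
Al apfu = 0.40212 × 4.98178 = 2.003.

2.003 Al apfu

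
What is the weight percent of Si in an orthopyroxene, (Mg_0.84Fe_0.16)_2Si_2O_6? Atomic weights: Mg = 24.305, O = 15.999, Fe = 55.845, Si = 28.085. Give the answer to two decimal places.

M((Mg_0.84Fe_0.16)_2Si_2O_6) = 210.867 g/mol.
Si contributes 2 × 28.085 = 56.170 g per mole.
56.170/210.867 = 0.2664 → 26.64%.

26.64 weight percent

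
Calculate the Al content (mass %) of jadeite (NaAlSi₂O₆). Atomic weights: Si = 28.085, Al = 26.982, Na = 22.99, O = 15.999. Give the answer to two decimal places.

13.35 mass %

M(NaAlSi₂O₆) = 202.136 g/mol.
Al contributes 1 × 26.982 = 26.982 g per mole.
26.982/202.136 = 0.1335 → 13.35%.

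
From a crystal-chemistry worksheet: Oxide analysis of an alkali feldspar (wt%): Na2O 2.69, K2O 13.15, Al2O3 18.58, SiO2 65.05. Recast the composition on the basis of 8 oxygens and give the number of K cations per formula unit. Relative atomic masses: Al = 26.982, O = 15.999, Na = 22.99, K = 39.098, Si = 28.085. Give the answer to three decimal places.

Na2O (M=61.979): mol = 0.04340; Na = 0.08680, O = 0.04340.
K2O (M=94.195): mol = 0.13960; K = 0.27920, O = 0.13960.
Al2O3 (M=101.961): mol = 0.18223; Al = 0.36446, O = 0.54669.
SiO2 (M=60.083): mol = 1.08267; Si = 1.08267, O = 2.16534.
ΣO = 2.89503; factor = 8/ΣO = 2.76336.
K apfu = 0.27920 × 2.76336 = 0.772.

0.772 K apfu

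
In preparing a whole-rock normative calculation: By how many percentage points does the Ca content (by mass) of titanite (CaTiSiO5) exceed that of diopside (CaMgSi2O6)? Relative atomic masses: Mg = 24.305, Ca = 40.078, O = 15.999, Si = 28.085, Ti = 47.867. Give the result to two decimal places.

M(CaTiSiO5) = 196.025 g/mol, so wt% Ca = 40.078/196.025 × 100 = 20.45%.
M(CaMgSi2O6) = 216.547 g/mol, so wt% Ca = 40.078/216.547 × 100 = 18.51%.
20.45 − 18.51 = 1.94 pp.

1.94 percentage points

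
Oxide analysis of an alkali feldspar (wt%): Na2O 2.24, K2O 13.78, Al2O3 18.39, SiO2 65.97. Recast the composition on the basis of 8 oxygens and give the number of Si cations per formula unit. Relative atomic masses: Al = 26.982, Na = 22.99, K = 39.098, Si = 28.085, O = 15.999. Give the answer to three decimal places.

Na2O (M=61.979): mol = 0.03614; Na = 0.07228, O = 0.03614.
K2O (M=94.195): mol = 0.14629; K = 0.29258, O = 0.14629.
Al2O3 (M=101.961): mol = 0.18036; Al = 0.36072, O = 0.54108.
SiO2 (M=60.083): mol = 1.09798; Si = 1.09798, O = 2.19596.
ΣO = 2.91947; factor = 8/ΣO = 2.74022.
Si apfu = 1.09798 × 2.74022 = 3.009.

3.009 Si apfu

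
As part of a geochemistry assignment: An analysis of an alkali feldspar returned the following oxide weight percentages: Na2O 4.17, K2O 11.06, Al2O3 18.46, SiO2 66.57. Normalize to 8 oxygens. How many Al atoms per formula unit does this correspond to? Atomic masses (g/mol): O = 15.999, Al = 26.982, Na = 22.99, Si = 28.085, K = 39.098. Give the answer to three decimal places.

Na2O: 4.17/61.979 = 0.06728 mol → 0.13456 mol Na, 0.06728 mol O.
K2O: 11.06/94.195 = 0.11742 mol → 0.23484 mol K, 0.11742 mol O.
Al2O3: 18.46/101.961 = 0.18105 mol → 0.36210 mol Al, 0.54315 mol O.
SiO2: 66.57/60.083 = 1.10797 mol → 1.10797 mol Si, 2.21594 mol O.
Total oxygen = 2.94379 mol. Normalization factor = 8/2.94379 = 2.71759.
Al per 8 O = 0.36210 × 2.71759 = 0.984.

0.984 Al apfu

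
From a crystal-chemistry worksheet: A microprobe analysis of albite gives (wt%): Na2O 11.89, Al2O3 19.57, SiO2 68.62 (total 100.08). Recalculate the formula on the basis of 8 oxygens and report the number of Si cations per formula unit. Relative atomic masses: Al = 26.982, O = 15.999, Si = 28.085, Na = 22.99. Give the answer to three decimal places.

2.994 Si apfu

Na2O (M=61.979): mol = 0.19184; Na = 0.38368, O = 0.19184.
Al2O3 (M=101.961): mol = 0.19194; Al = 0.38388, O = 0.57582.
SiO2 (M=60.083): mol = 1.14209; Si = 1.14209, O = 2.28418.
ΣO = 3.05184; factor = 8/ΣO = 2.62137.
Si apfu = 1.14209 × 2.62137 = 2.994.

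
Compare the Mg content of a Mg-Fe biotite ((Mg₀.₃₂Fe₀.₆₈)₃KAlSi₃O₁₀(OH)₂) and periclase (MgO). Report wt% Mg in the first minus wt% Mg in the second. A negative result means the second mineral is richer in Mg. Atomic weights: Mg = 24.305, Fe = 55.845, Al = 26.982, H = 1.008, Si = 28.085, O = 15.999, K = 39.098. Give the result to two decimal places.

-55.46 percentage points

First mineral: 23.333 g Mg in 481.596 g formula = 4.84 wt% Mg.
Second mineral: 24.305 g Mg in 40.304 g formula = 60.30 wt% Mg.
4.84% − 60.30% gives a difference of -55.46 percentage points.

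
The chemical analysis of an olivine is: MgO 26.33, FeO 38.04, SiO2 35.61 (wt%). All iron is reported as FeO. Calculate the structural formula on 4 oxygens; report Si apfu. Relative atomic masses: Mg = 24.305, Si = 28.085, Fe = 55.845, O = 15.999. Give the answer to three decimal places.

MgO (M=40.304): mol = 0.65329; Mg = 0.65329, O = 0.65329.
FeO (M=71.844): mol = 0.52948; Fe = 0.52948, O = 0.52948.
SiO2 (M=60.083): mol = 0.59268; Si = 0.59268, O = 1.18536.
ΣO = 2.36813; factor = 4/ΣO = 1.68910.
Si apfu = 0.59268 × 1.68910 = 1.001.

1.001 Si apfu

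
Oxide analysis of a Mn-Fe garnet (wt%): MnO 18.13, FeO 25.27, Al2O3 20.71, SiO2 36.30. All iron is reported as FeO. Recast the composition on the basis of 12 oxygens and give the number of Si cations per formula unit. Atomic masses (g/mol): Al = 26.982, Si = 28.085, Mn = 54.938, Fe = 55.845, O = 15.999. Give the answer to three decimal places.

MnO (M=70.937): mol = 0.25558; Mn = 0.25558, O = 0.25558.
FeO (M=71.844): mol = 0.35173; Fe = 0.35173, O = 0.35173.
Al2O3 (M=101.961): mol = 0.20312; Al = 0.40624, O = 0.60936.
SiO2 (M=60.083): mol = 0.60416; Si = 0.60416, O = 1.20832.
ΣO = 2.42499; factor = 12/ΣO = 4.94847.
Si apfu = 0.60416 × 4.94847 = 2.990.

2.990 Si apfu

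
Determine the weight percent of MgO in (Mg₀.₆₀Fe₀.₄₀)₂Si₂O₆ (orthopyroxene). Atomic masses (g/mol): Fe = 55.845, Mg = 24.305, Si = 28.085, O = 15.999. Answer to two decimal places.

21.40 wt%

M((Mg₀.₆₀Fe₀.₄₀)₂Si₂O₆) = 226.006 g/mol; M(MgO) = 40.304 g/mol.
Moles MgO per formula unit = 1.20 Mg ÷ 1 = 1.2000.
MgO fraction = (1.2000 × 40.304) / 226.006 = 48.365/226.006 = 0.2140.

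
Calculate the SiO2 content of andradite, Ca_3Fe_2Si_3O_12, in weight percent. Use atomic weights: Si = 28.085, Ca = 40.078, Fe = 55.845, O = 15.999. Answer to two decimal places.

35.47 wt%

Molar mass of Ca_3Fe_2Si_3O_12 = 3*40.078 + 2*55.845 + 3*28.085 + 12*15.999 = 508.167 g/mol.
Each formula unit contains 3 Si, equivalent to 3/1 = 3.0000 mol SiO2.
M(SiO2) = 1×28.085 + 2×15.999 = 60.083 g/mol.
Mass of SiO2 per formula unit = 3.0000 × 60.083 = 180.249 g.
SiO2 wt% = 180.249 / 508.167 × 100 = 35.47%.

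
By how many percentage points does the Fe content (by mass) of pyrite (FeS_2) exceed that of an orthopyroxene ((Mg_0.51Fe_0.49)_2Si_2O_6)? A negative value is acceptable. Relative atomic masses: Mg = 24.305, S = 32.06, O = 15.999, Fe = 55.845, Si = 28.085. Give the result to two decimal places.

22.93 percentage points

M(FeS_2) = 119.965 g/mol, so wt% Fe = 55.845/119.965 × 100 = 46.55%.
M((Mg_0.51Fe_0.49)_2Si_2O_6) = 231.683 g/mol, so wt% Fe = 54.728/231.683 × 100 = 23.62%.
46.55 − 23.62 = 22.93 pp.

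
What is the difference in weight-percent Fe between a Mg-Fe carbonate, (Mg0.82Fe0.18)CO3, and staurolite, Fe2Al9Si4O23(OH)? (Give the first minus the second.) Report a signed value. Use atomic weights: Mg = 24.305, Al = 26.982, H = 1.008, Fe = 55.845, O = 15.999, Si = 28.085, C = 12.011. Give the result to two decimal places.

Fe in (Mg0.82Fe0.18)CO3: molar mass 89.990 g/mol; 0.18×55.845 = 10.052 g → 11.17 wt%.
Fe in Fe2Al9Si4O23(OH): molar mass 851.852 g/mol; 2×55.845 = 111.690 g → 13.11 wt%.
Difference = 11.17 − 13.11 = -1.94 percentage points.

-1.94 percentage points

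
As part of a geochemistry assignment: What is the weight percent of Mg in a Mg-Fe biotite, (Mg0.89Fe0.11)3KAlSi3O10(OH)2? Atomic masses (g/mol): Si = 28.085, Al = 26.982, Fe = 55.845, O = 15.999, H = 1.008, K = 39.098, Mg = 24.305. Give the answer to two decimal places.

Molar mass of (Mg0.89Fe0.11)3KAlSi3O10(OH)2: 2.67·24.305 + 0.33·55.845 + 1·39.098 + 1·26.982 + 3·28.085 + 12·15.999 + 2·1.008 = 427.662 g/mol.
Mass of Mg per formula unit: 2.67 × 24.305 = 64.894 g.
Weight fraction Mg = 64.894 / 427.662 = 0.1517.

15.17 wt%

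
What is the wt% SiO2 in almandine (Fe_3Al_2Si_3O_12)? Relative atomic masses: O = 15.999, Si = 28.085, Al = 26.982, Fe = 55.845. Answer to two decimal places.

36.21 wt%

M(Fe_3Al_2Si_3O_12) = 497.742 g/mol; M(SiO2) = 60.083 g/mol.
Moles SiO2 per formula unit = 3 Si ÷ 1 = 3.0000.
SiO2 fraction = (3.0000 × 60.083) / 497.742 = 180.249/497.742 = 0.3621.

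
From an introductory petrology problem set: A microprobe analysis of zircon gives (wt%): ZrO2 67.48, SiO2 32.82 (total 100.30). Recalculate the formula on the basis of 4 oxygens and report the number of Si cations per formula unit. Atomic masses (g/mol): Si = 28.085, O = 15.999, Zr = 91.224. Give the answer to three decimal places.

0.999 Si apfu

ZrO2 (M=123.222): mol = 0.54763; Zr = 0.54763, O = 1.09526.
SiO2 (M=60.083): mol = 0.54624; Si = 0.54624, O = 1.09248.
ΣO = 2.18774; factor = 4/ΣO = 1.82837.
Si apfu = 0.54624 × 1.82837 = 0.999.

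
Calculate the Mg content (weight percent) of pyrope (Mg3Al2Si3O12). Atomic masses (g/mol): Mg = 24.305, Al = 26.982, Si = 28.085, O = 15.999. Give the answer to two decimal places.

Molar mass of Mg3Al2Si3O12: 3*24.305 + 2*26.982 + 3*28.085 + 12*15.999 = 403.122 g/mol.
Mass of Mg per formula unit: 3 × 24.305 = 72.915 g.
Weight fraction Mg = 72.915 / 403.122 = 0.1809.

18.09 weight percent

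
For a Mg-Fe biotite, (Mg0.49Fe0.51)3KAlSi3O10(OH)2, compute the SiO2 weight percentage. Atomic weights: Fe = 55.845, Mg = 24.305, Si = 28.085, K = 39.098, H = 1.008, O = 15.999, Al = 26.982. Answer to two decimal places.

38.72 wt%

Molar mass of (Mg0.49Fe0.51)3KAlSi3O10(OH)2 = 1.47*24.305 + 1.53*55.845 + 1*39.098 + 1*26.982 + 3*28.085 + 12*15.999 + 2*1.008 = 465.510 g/mol.
Each formula unit contains 3 Si, equivalent to 3/1 = 3.0000 mol SiO2.
M(SiO2) = 1×28.085 + 2×15.999 = 60.083 g/mol.
Mass of SiO2 per formula unit = 3.0000 × 60.083 = 180.249 g.
SiO2 wt% = 180.249 / 465.510 × 100 = 38.72%.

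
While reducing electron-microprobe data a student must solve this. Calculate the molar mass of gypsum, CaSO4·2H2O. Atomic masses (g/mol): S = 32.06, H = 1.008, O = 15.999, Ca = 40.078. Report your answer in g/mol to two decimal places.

172.16 g/mol

M = 1·40.078 + 1·32.06 + 6·15.999 + 4·1.008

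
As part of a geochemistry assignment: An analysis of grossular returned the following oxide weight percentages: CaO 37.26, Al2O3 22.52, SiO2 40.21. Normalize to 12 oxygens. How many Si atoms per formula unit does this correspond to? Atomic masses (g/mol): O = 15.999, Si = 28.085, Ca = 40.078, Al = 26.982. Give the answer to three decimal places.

37.26 wt% CaO ÷ 56.077 g/mol = 0.66444 mol, giving 0.66444 Ca and 0.66444 O.
22.52 wt% Al2O3 ÷ 101.961 g/mol = 0.22087 mol, giving 0.44174 Al and 0.66261 O.
40.21 wt% SiO2 ÷ 60.083 g/mol = 0.66924 mol, giving 0.66924 Si and 1.33848 O.
Oxygen sums to 2.66553; scaling by 12/2.66553 = 4.50192 puts the formula on 12 O.
Si: 0.66924 × 4.50192 = 3.013 atoms per formula unit.

3.013 Si apfu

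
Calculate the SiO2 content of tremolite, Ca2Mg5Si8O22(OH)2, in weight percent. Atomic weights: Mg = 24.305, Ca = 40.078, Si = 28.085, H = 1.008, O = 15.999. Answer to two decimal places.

59.17 wt%

Formula mass = 812.353 g/mol.
8 Si → 8.0000 mol SiO2 per formula unit; M(SiO2) = 60.083, so SiO2 mass = 480.664 g.
480.664/812.353 × 100 = 59.17 wt%.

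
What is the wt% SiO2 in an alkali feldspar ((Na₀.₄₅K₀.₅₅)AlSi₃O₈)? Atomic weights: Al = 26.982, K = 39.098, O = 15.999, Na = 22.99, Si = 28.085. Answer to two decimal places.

Molar mass of (Na₀.₄₅K₀.₅₅)AlSi₃O₈ = 0.45·22.99 + 0.55·39.098 + 1·26.982 + 3·28.085 + 8·15.999 = 271.078 g/mol.
Each formula unit contains 3 Si, equivalent to 3/1 = 3.0000 mol SiO2.
M(SiO2) = 1×28.085 + 2×15.999 = 60.083 g/mol.
Mass of SiO2 per formula unit = 3.0000 × 60.083 = 180.249 g.
SiO2 wt% = 180.249 / 271.078 × 100 = 66.49%.

66.49 wt%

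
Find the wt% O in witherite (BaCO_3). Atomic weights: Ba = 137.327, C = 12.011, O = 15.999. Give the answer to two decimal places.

Molar mass of BaCO_3: 1·137.327 + 1·12.011 + 3·15.999 = 197.335 g/mol.
Mass of O per formula unit: 3 × 15.999 = 47.997 g.
Weight fraction O = 47.997 / 197.335 = 0.2432.

24.32 mass %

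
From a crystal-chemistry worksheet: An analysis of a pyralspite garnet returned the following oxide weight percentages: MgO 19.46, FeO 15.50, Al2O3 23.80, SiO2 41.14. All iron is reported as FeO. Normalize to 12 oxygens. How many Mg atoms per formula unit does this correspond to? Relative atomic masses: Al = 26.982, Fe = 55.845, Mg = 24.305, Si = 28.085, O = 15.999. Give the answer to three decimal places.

MgO (M=40.304): mol = 0.48283; Mg = 0.48283, O = 0.48283.
FeO (M=71.844): mol = 0.21575; Fe = 0.21575, O = 0.21575.
Al2O3 (M=101.961): mol = 0.23342; Al = 0.46684, O = 0.70026.
SiO2 (M=60.083): mol = 0.68472; Si = 0.68472, O = 1.36944.
ΣO = 2.76828; factor = 12/ΣO = 4.33482.
Mg apfu = 0.48283 × 4.33482 = 2.093.

2.093 Mg apfu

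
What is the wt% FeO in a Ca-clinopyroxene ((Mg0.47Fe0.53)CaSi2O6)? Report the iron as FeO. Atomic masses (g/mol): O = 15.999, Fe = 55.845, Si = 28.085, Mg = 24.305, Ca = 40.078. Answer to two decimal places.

16.32 wt%

Formula mass = 233.263 g/mol.
0.53 Fe → 0.5300 mol FeO per formula unit; M(FeO) = 71.844, so FeO mass = 38.077 g.
38.077/233.263 × 100 = 16.32 wt%.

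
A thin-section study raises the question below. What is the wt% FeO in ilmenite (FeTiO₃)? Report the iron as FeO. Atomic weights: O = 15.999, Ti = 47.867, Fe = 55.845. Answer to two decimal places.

47.36 wt%

M(FeTiO₃) = 151.709 g/mol; M(FeO) = 71.844 g/mol.
Moles FeO per formula unit = 1 Fe ÷ 1 = 1.0000.
FeO fraction = (1.0000 × 71.844) / 151.709 = 71.844/151.709 = 0.4736.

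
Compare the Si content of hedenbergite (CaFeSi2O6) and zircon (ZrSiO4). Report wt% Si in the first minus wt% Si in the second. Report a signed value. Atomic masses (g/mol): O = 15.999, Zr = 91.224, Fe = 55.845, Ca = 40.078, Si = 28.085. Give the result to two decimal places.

7.32 percentage points

M(CaFeSi2O6) = 248.087 g/mol, so wt% Si = 56.170/248.087 × 100 = 22.64%.
M(ZrSiO4) = 183.305 g/mol, so wt% Si = 28.085/183.305 × 100 = 15.32%.
22.64 − 15.32 = 7.32 pp.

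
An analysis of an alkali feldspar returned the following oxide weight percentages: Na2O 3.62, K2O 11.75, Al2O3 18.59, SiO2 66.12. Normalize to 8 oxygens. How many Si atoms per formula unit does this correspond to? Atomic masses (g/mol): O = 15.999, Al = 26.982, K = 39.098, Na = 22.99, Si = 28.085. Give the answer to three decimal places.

3.004 Si apfu

Na2O (M=61.979): mol = 0.05841; Na = 0.11682, O = 0.05841.
K2O (M=94.195): mol = 0.12474; K = 0.24948, O = 0.12474.
Al2O3 (M=101.961): mol = 0.18232; Al = 0.36464, O = 0.54696.
SiO2 (M=60.083): mol = 1.10048; Si = 1.10048, O = 2.20096.
ΣO = 2.93107; factor = 8/ΣO = 2.72938.
Si apfu = 1.10048 × 2.72938 = 3.004.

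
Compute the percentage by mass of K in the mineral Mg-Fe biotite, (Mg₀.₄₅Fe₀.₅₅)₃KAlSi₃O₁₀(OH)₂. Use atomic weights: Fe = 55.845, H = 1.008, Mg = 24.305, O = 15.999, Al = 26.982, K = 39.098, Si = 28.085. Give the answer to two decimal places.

8.33 wt%

M((Mg₀.₄₅Fe₀.₅₅)₃KAlSi₃O₁₀(OH)₂) = 469.295 g/mol.
K contributes 1 × 39.098 = 39.098 g per mole.
39.098/469.295 = 0.0833 → 8.33%.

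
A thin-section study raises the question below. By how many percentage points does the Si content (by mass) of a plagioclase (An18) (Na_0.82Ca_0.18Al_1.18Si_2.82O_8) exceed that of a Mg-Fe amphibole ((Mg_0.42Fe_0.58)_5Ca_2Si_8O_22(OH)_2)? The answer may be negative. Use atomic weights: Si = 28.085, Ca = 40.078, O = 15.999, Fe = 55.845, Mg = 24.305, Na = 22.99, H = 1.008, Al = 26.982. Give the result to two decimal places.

M(Na_0.82Ca_0.18Al_1.18Si_2.82O_8) = 265.096 g/mol, so wt% Si = 79.200/265.096 × 100 = 29.88%.
M((Mg_0.42Fe_0.58)_5Ca_2Si_8O_22(OH)_2) = 903.819 g/mol, so wt% Si = 224.680/903.819 × 100 = 24.86%.
29.88 − 24.86 = 5.02 pp.

5.02 percentage points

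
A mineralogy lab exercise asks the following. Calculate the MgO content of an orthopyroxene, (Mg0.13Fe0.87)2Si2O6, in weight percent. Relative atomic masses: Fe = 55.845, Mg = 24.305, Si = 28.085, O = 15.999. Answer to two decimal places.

M((Mg0.13Fe0.87)2Si2O6) = 255.654 g/mol; M(MgO) = 40.304 g/mol.
Moles MgO per formula unit = 0.26 Mg ÷ 1 = 0.2600.
MgO fraction = (0.2600 × 40.304) / 255.654 = 10.479/255.654 = 0.0410.

4.10 wt%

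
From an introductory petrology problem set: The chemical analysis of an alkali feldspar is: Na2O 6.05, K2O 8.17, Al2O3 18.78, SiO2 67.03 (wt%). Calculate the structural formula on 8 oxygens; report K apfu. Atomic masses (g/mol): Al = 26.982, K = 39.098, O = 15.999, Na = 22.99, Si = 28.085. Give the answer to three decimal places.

6.05 wt% Na2O ÷ 61.979 g/mol = 0.09761 mol, giving 0.19522 Na and 0.09761 O.
8.17 wt% K2O ÷ 94.195 g/mol = 0.08673 mol, giving 0.17346 K and 0.08673 O.
18.78 wt% Al2O3 ÷ 101.961 g/mol = 0.18419 mol, giving 0.36838 Al and 0.55257 O.
67.03 wt% SiO2 ÷ 60.083 g/mol = 1.11562 mol, giving 1.11562 Si and 2.23124 O.
Oxygen sums to 2.96815; scaling by 8/2.96815 = 2.69528 puts the formula on 8 O.
K: 0.17346 × 2.69528 = 0.468 atoms per formula unit.

0.468 K apfu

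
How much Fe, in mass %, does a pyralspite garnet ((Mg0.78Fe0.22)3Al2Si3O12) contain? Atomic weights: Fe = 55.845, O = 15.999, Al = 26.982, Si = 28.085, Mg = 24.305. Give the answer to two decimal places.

8.69 mass %

M((Mg0.78Fe0.22)3Al2Si3O12) = 423.938 g/mol.
Fe contributes 0.66 × 55.845 = 36.858 g per mole.
36.858/423.938 = 0.0869 → 8.69%.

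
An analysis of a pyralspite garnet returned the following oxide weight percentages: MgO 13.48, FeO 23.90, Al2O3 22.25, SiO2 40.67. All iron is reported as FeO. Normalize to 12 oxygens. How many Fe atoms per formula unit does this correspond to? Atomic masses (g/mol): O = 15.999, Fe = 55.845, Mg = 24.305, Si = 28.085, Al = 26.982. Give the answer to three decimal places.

13.48 wt% MgO ÷ 40.304 g/mol = 0.33446 mol, giving 0.33446 Mg and 0.33446 O.
23.90 wt% FeO ÷ 71.844 g/mol = 0.33267 mol, giving 0.33267 Fe and 0.33267 O.
22.25 wt% Al2O3 ÷ 101.961 g/mol = 0.21822 mol, giving 0.43644 Al and 0.65466 O.
40.67 wt% SiO2 ÷ 60.083 g/mol = 0.67690 mol, giving 0.67690 Si and 1.35380 O.
Oxygen sums to 2.67559; scaling by 12/2.67559 = 4.48499 puts the formula on 12 O.
Fe: 0.33267 × 4.48499 = 1.492 atoms per formula unit.

1.492 Fe apfu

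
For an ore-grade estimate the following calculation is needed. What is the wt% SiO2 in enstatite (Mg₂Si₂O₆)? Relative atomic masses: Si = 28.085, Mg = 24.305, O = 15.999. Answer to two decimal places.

M(Mg₂Si₂O₆) = 200.774 g/mol; M(SiO2) = 60.083 g/mol.
Moles SiO2 per formula unit = 2 Si ÷ 1 = 2.0000.
SiO2 fraction = (2.0000 × 60.083) / 200.774 = 120.166/200.774 = 0.5985.

59.85 wt%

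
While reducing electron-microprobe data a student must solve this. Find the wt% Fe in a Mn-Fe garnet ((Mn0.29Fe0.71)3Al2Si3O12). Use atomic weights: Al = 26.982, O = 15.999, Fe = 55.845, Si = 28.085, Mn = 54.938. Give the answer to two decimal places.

23.94 wt%

M((Mn0.29Fe0.71)3Al2Si3O12) = 496.953 g/mol.
Fe contributes 2.13 × 55.845 = 118.950 g per mole.
118.950/496.953 = 0.2394 → 23.94%.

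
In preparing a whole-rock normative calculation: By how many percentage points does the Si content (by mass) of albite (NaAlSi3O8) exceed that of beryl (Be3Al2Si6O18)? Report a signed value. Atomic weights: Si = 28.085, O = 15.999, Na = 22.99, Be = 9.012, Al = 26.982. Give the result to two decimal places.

0.78 percentage points

Si in NaAlSi3O8: molar mass 262.219 g/mol; 3×28.085 = 84.255 g → 32.13 wt%.
Si in Be3Al2Si6O18: molar mass 537.492 g/mol; 6×28.085 = 168.510 g → 31.35 wt%.
Difference = 32.13 − 31.35 = 0.78 percentage points.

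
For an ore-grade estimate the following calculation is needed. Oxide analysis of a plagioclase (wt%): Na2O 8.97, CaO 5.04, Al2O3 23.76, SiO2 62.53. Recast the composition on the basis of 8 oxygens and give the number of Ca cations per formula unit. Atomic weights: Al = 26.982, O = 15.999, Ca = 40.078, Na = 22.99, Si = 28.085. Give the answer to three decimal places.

0.238 Ca apfu

8.97 wt% Na2O ÷ 61.979 g/mol = 0.14473 mol, giving 0.28946 Na and 0.14473 O.
5.04 wt% CaO ÷ 56.077 g/mol = 0.08988 mol, giving 0.08988 Ca and 0.08988 O.
23.76 wt% Al2O3 ÷ 101.961 g/mol = 0.23303 mol, giving 0.46606 Al and 0.69909 O.
62.53 wt% SiO2 ÷ 60.083 g/mol = 1.04073 mol, giving 1.04073 Si and 2.08146 O.
Oxygen sums to 3.01516; scaling by 8/3.01516 = 2.65326 puts the formula on 8 O.
Ca: 0.08988 × 2.65326 = 0.238 atoms per formula unit.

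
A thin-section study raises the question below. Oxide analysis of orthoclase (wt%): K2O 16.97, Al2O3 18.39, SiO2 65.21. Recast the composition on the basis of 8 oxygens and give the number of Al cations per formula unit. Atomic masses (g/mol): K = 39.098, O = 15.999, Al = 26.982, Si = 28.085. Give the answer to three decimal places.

K2O (M=94.195): mol = 0.18016; K = 0.36032, O = 0.18016.
Al2O3 (M=101.961): mol = 0.18036; Al = 0.36072, O = 0.54108.
SiO2 (M=60.083): mol = 1.08533; Si = 1.08533, O = 2.17066.
ΣO = 2.89190; factor = 8/ΣO = 2.76635.
Al apfu = 0.36072 × 2.76635 = 0.998.

0.998 Al apfu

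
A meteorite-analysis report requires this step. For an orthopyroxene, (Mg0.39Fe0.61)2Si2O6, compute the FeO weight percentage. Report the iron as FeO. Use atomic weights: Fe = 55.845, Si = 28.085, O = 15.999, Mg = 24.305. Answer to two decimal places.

36.63 wt%

M((Mg0.39Fe0.61)2Si2O6) = 239.253 g/mol; M(FeO) = 71.844 g/mol.
Moles FeO per formula unit = 1.22 Fe ÷ 1 = 1.2200.
FeO fraction = (1.2200 × 71.844) / 239.253 = 87.650/239.253 = 0.3663.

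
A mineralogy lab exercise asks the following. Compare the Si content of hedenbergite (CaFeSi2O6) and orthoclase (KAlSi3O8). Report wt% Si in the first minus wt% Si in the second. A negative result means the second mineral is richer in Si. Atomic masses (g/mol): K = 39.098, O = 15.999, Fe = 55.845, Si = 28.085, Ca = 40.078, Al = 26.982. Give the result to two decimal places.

-7.63 percentage points

Si in CaFeSi2O6: molar mass 248.087 g/mol; 2×28.085 = 56.170 g → 22.64 wt%.
Si in KAlSi3O8: molar mass 278.327 g/mol; 3×28.085 = 84.255 g → 30.27 wt%.
Difference = 22.64 − 30.27 = -7.63 percentage points.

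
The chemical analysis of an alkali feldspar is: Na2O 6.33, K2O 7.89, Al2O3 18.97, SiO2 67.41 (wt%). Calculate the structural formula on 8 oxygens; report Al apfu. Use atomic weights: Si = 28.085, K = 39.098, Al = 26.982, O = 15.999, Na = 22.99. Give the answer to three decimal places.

Na2O: 6.33/61.979 = 0.10213 mol → 0.20426 mol Na, 0.10213 mol O.
K2O: 7.89/94.195 = 0.08376 mol → 0.16752 mol K, 0.08376 mol O.
Al2O3: 18.97/101.961 = 0.18605 mol → 0.37210 mol Al, 0.55815 mol O.
SiO2: 67.41/60.083 = 1.12195 mol → 1.12195 mol Si, 2.24390 mol O.
Total oxygen = 2.98794 mol. Normalization factor = 8/2.98794 = 2.67743.
Al per 8 O = 0.37210 × 2.67743 = 0.996.

0.996 Al apfu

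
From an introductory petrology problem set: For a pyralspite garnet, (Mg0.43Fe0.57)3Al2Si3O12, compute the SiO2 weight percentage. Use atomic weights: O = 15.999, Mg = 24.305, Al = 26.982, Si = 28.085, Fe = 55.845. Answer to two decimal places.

Molar mass of (Mg0.43Fe0.57)3Al2Si3O12 = 1.29×24.305 + 1.71×55.845 + 2×26.982 + 3×28.085 + 12×15.999 = 457.055 g/mol.
Each formula unit contains 3 Si, equivalent to 3/1 = 3.0000 mol SiO2.
M(SiO2) = 1×28.085 + 2×15.999 = 60.083 g/mol.
Mass of SiO2 per formula unit = 3.0000 × 60.083 = 180.249 g.
SiO2 wt% = 180.249 / 457.055 × 100 = 39.44%.

39.44 wt%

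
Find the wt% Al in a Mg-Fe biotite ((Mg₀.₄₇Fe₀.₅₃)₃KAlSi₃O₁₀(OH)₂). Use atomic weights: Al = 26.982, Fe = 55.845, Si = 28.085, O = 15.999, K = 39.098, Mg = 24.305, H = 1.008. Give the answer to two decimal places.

5.77 wt%

M((Mg₀.₄₇Fe₀.₅₃)₃KAlSi₃O₁₀(OH)₂) = 467.403 g/mol.
Al contributes 1 × 26.982 = 26.982 g per mole.
26.982/467.403 = 0.0577 → 5.77%.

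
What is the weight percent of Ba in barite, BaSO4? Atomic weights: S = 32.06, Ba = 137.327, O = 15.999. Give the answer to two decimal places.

58.84 mass %

Formula mass = 1×137.327 + 1×32.06 + 4×15.999 = 233.383 g/mol, of which 137.327 g is Ba.
So Ba makes up 137.327/233.383 = 0.5884 of the mass, i.e. 58.84%.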